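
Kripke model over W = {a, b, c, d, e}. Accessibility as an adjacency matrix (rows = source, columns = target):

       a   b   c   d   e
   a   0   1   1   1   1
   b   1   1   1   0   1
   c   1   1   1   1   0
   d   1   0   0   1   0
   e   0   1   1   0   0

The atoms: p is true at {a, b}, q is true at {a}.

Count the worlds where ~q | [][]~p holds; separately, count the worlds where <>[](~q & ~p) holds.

For ~q | [][]~p:
a: ~q is F, [][]~p is F. ✗
b: ~q is T, [][]~p is F. ✓
c: ~q is T, [][]~p is F. ✓
d: ~q is T, [][]~p is F. ✓
e: ~q is T, [][]~p is F. ✓
— 4 worlds.
For <>[](~q & ~p):
a: successors {b, c, d, e}; [](~q & ~p) there: b:F, c:F, d:F, e:F. ✗
b: successors {a, b, c, e}; [](~q & ~p) there: a:F, b:F, c:F, e:F. ✗
c: successors {a, b, c, d}; [](~q & ~p) there: a:F, b:F, c:F, d:F. ✗
d: successors {a, d}; [](~q & ~p) there: a:F, d:F. ✗
e: successors {b, c}; [](~q & ~p) there: b:F, c:F. ✗
— 0 worlds.

4 and 0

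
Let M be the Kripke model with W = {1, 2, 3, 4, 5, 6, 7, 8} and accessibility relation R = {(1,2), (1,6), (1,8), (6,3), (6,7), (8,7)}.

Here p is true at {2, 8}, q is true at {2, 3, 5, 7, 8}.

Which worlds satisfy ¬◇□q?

1: ◇□q is T. ✗
2: ◇□q is F. ✓
3: ◇□q is F. ✓
4: ◇□q is F. ✓
5: ◇□q is F. ✓
6: ◇□q is T. ✗
7: ◇□q is F. ✓
8: ◇□q is T. ✗

{2, 3, 4, 5, 7}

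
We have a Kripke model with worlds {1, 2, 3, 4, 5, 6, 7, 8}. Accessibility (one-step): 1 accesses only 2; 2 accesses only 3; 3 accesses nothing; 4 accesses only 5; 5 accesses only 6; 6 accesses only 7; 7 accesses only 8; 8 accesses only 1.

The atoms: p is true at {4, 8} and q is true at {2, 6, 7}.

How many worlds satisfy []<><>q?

3

1: successors {2}; <><>q there: 2:F. ✗
2: successors {3}; <><>q there: 3:F. ✗
3: no successors, so []<><>q holds vacuously. ✓
4: successors {5}; <><>q there: 5:T. ✓
5: successors {6}; <><>q there: 6:F. ✗
6: successors {7}; <><>q there: 7:F. ✗
7: successors {8}; <><>q there: 8:T. ✓
8: successors {1}; <><>q there: 1:F. ✗
Satisfying worlds: {3, 4, 7}.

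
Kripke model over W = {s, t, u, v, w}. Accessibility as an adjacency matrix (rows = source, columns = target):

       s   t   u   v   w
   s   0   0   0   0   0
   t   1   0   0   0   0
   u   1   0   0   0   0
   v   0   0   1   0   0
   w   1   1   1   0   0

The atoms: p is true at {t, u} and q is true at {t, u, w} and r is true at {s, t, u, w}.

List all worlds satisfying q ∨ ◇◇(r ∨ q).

{t, u, v, w}

s: q is F, ◇◇(r ∨ q) is F. ✗
t: q is T, ◇◇(r ∨ q) is F. ✓
u: q is T, ◇◇(r ∨ q) is F. ✓
v: q is F, ◇◇(r ∨ q) is T. ✓
w: q is T, ◇◇(r ∨ q) is T. ✓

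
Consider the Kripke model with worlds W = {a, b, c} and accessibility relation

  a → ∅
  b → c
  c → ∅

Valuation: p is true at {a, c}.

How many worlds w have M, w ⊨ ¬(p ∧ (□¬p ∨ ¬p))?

a: p ∧ (□¬p ∨ ¬p) is T. ✗
b: p ∧ (□¬p ∨ ¬p) is F. ✓
c: p ∧ (□¬p ∨ ¬p) is T. ✗
Satisfying worlds: {b}.

1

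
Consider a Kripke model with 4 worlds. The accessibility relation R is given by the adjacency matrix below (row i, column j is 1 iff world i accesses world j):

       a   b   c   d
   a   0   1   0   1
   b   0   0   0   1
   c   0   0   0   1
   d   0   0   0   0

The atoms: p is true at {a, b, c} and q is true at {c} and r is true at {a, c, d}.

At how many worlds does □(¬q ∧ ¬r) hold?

1

a: successors {b, d}; ¬q ∧ ¬r there: b:T, d:F. ✗
b: successors {d}; ¬q ∧ ¬r there: d:F. ✗
c: successors {d}; ¬q ∧ ¬r there: d:F. ✗
d: no successors, so □(¬q ∧ ¬r) holds vacuously. ✓
Satisfying worlds: {d}.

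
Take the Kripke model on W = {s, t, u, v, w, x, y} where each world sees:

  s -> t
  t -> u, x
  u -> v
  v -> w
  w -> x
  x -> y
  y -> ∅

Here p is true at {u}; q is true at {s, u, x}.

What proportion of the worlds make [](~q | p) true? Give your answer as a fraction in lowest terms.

5/7

s: successors {t}; ~q | p there: t:T. ✓
t: successors {u, x}; ~q | p there: u:T, x:F. ✗
u: successors {v}; ~q | p there: v:T. ✓
v: successors {w}; ~q | p there: w:T. ✓
w: successors {x}; ~q | p there: x:F. ✗
x: successors {y}; ~q | p there: y:T. ✓
y: no successors, so [](~q | p) holds vacuously. ✓
That's 5 of 7 worlds, so 5/7.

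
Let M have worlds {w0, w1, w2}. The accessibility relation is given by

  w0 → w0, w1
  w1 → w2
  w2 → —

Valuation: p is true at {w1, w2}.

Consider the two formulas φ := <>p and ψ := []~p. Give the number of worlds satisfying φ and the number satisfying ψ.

2 and 1

For <>p:
w0: successors {w0, w1}; p there: w0:F, w1:T. ✓
w1: successors {w2}; p there: w2:T. ✓
w2: no successors, so <>p fails. ✗
— 2 worlds.
For []~p:
w0: successors {w0, w1}; ~p there: w0:T, w1:F. ✗
w1: successors {w2}; ~p there: w2:F. ✗
w2: no successors, so []~p holds vacuously. ✓
— 1 world.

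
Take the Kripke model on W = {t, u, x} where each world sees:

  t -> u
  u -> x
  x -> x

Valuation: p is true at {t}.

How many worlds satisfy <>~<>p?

t: successors {u}; ~<>p there: u:T. ✓
u: successors {x}; ~<>p there: x:T. ✓
x: successors {x}; ~<>p there: x:T. ✓
Satisfying worlds: {t, u, x}.

3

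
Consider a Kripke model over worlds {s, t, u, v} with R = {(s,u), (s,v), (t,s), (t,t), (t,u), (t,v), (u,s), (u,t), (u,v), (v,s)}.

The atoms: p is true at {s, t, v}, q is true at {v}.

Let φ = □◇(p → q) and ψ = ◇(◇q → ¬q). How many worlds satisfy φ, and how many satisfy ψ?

For □◇(p → q):
s: successors {u, v}; ◇(p → q) there: u:T, v:F. ✗
t: successors {s, t, u, v}; ◇(p → q) there: s:T, t:T, u:T, v:F. ✗
u: successors {s, t, v}; ◇(p → q) there: s:T, t:T, v:F. ✗
v: successors {s}; ◇(p → q) there: s:T. ✓
— 1 world.
For ◇(◇q → ¬q):
s: successors {u, v}; ◇q → ¬q there: u:T, v:T. ✓
t: successors {s, t, u, v}; ◇q → ¬q there: s:T, t:T, u:T, v:T. ✓
u: successors {s, t, v}; ◇q → ¬q there: s:T, t:T, v:T. ✓
v: successors {s}; ◇q → ¬q there: s:T. ✓
— 4 worlds.

1 and 4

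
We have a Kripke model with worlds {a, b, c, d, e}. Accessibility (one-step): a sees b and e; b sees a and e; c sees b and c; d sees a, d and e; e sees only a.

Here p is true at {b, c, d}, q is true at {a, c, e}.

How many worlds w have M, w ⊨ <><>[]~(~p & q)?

a: successors {b, e}; <>[]~(~p & q) there: b:F, e:F. ✗
b: successors {a, e}; <>[]~(~p & q) there: a:F, e:F. ✗
c: successors {b, c}; <>[]~(~p & q) there: b:F, c:T. ✓
d: successors {a, d, e}; <>[]~(~p & q) there: a:F, d:F, e:F. ✗
e: successors {a}; <>[]~(~p & q) there: a:F. ✗
Satisfying worlds: {c}.

1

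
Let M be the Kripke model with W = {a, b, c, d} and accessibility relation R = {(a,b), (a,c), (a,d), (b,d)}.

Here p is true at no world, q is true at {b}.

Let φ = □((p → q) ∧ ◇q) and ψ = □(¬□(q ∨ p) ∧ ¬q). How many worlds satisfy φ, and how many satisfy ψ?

For □((p → q) ∧ ◇q):
a: successors {b, c, d}; (p → q) ∧ ◇q there: b:F, c:F, d:F. ✗
b: successors {d}; (p → q) ∧ ◇q there: d:F. ✗
c: no successors, so □((p → q) ∧ ◇q) holds vacuously. ✓
d: no successors, so □((p → q) ∧ ◇q) holds vacuously. ✓
— 2 worlds.
For □(¬□(q ∨ p) ∧ ¬q):
a: successors {b, c, d}; ¬□(q ∨ p) ∧ ¬q there: b:F, c:F, d:F. ✗
b: successors {d}; ¬□(q ∨ p) ∧ ¬q there: d:F. ✗
c: no successors, so □(¬□(q ∨ p) ∧ ¬q) holds vacuously. ✓
d: no successors, so □(¬□(q ∨ p) ∧ ¬q) holds vacuously. ✓
— 2 worlds.

2 and 2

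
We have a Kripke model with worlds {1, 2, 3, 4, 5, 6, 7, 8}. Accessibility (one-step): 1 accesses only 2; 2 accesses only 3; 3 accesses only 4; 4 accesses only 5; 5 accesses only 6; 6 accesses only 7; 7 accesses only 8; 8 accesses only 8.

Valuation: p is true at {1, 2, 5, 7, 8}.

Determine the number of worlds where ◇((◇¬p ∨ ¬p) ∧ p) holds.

2

1: successors {2}; (◇¬p ∨ ¬p) ∧ p there: 2:T. ✓
2: successors {3}; (◇¬p ∨ ¬p) ∧ p there: 3:F. ✗
3: successors {4}; (◇¬p ∨ ¬p) ∧ p there: 4:F. ✗
4: successors {5}; (◇¬p ∨ ¬p) ∧ p there: 5:T. ✓
5: successors {6}; (◇¬p ∨ ¬p) ∧ p there: 6:F. ✗
6: successors {7}; (◇¬p ∨ ¬p) ∧ p there: 7:F. ✗
7: successors {8}; (◇¬p ∨ ¬p) ∧ p there: 8:F. ✗
8: successors {8}; (◇¬p ∨ ¬p) ∧ p there: 8:F. ✗
Satisfying worlds: {1, 4}.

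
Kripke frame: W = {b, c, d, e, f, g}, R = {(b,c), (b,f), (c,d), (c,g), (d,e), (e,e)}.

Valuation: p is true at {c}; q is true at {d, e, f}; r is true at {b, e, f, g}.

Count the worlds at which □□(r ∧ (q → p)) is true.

b: successors {c, f}; □(r ∧ (q → p)) there: c:F, f:T. ✗
c: successors {d, g}; □(r ∧ (q → p)) there: d:F, g:T. ✗
d: successors {e}; □(r ∧ (q → p)) there: e:F. ✗
e: successors {e}; □(r ∧ (q → p)) there: e:F. ✗
f: no successors, so □□(r ∧ (q → p)) holds vacuously. ✓
g: no successors, so □□(r ∧ (q → p)) holds vacuously. ✓
Satisfying worlds: {f, g}.

2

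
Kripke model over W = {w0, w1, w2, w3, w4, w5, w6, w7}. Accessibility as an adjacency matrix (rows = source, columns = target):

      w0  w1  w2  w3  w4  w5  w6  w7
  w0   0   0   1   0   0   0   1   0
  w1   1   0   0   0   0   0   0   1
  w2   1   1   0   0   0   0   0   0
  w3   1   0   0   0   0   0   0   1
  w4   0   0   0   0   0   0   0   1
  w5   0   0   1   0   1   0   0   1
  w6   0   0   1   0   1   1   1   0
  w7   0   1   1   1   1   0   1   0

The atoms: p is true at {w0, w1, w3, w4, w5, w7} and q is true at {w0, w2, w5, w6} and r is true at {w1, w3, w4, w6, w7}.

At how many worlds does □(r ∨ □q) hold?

w0: successors {w2, w6}; r ∨ □q there: w2:F, w6:T. ✗
w1: successors {w0, w7}; r ∨ □q there: w0:T, w7:T. ✓
w2: successors {w0, w1}; r ∨ □q there: w0:T, w1:T. ✓
w3: successors {w0, w7}; r ∨ □q there: w0:T, w7:T. ✓
w4: successors {w7}; r ∨ □q there: w7:T. ✓
w5: successors {w2, w4, w7}; r ∨ □q there: w2:F, w4:T, w7:T. ✗
w6: successors {w2, w4, w5, w6}; r ∨ □q there: w2:F, w4:T, w5:F, w6:T. ✗
w7: successors {w1, w2, w3, w4, w6}; r ∨ □q there: w1:T, w2:F, w3:T, w4:T, w6:T. ✗
Satisfying worlds: {w1, w2, w3, w4}.

4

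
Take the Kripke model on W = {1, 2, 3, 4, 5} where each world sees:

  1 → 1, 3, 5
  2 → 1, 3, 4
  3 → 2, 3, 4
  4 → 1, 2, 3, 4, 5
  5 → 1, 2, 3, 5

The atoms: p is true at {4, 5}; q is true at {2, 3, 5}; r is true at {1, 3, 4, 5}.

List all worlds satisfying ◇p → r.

1: ◇p is T, r is T. ✓
2: ◇p is T, r is F. ✗
3: ◇p is T, r is T. ✓
4: ◇p is T, r is T. ✓
5: ◇p is T, r is T. ✓

{1, 3, 4, 5}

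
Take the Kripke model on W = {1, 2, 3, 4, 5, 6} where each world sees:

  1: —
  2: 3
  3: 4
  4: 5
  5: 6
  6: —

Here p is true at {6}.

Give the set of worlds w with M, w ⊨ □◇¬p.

{1, 2, 3, 6}

1: no successors, so □◇¬p holds vacuously. ✓
2: successors {3}; ◇¬p there: 3:T. ✓
3: successors {4}; ◇¬p there: 4:T. ✓
4: successors {5}; ◇¬p there: 5:F. ✗
5: successors {6}; ◇¬p there: 6:F. ✗
6: no successors, so □◇¬p holds vacuously. ✓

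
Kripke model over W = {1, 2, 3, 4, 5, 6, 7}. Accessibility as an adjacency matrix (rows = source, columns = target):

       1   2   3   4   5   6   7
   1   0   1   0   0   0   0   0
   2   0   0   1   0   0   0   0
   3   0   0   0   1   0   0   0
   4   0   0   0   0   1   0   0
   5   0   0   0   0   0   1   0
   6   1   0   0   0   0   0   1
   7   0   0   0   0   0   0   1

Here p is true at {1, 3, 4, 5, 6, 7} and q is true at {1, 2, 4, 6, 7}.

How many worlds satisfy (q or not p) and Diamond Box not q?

1

1: q or not p is T, Diamond Box not q is T. ✓
2: q or not p is T, Diamond Box not q is F. ✗
3: q or not p is F, Diamond Box not q is T. ✗
4: q or not p is T, Diamond Box not q is F. ✗
5: q or not p is F, Diamond Box not q is F. ✗
6: q or not p is T, Diamond Box not q is F. ✗
7: q or not p is T, Diamond Box not q is F. ✗
Satisfying worlds: {1}.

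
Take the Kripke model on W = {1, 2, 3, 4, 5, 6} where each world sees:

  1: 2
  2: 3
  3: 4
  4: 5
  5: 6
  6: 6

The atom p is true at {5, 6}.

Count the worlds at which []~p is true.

1: successors {2}; ~p there: 2:T. ✓
2: successors {3}; ~p there: 3:T. ✓
3: successors {4}; ~p there: 4:T. ✓
4: successors {5}; ~p there: 5:F. ✗
5: successors {6}; ~p there: 6:F. ✗
6: successors {6}; ~p there: 6:F. ✗
Satisfying worlds: {1, 2, 3}.

3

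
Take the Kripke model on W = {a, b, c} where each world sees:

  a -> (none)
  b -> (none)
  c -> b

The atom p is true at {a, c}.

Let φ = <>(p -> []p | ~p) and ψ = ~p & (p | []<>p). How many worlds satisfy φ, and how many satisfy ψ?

1 and 1

For <>(p -> []p | ~p):
a: no successors, so <>(p -> []p | ~p) fails. ✗
b: no successors, so <>(p -> []p | ~p) fails. ✗
c: successors {b}; p -> []p | ~p there: b:T. ✓
— 1 world.
For ~p & (p | []<>p):
a: ~p is F, p | []<>p is T. ✗
b: ~p is T, p | []<>p is T. ✓
c: ~p is F, p | []<>p is T. ✗
— 1 world.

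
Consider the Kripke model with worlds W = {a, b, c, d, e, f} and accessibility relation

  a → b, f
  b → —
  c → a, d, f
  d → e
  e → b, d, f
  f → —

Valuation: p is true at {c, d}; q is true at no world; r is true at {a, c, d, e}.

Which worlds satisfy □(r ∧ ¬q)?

{b, d, f}

a: successors {b, f}; r ∧ ¬q there: b:F, f:F. ✗
b: no successors, so □(r ∧ ¬q) holds vacuously. ✓
c: successors {a, d, f}; r ∧ ¬q there: a:T, d:T, f:F. ✗
d: successors {e}; r ∧ ¬q there: e:T. ✓
e: successors {b, d, f}; r ∧ ¬q there: b:F, d:T, f:F. ✗
f: no successors, so □(r ∧ ¬q) holds vacuously. ✓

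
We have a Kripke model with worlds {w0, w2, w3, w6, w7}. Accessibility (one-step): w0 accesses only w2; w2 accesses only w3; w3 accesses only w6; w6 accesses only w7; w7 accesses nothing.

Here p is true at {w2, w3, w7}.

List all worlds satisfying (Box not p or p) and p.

w0: Box not p or p is F, p is F. ✗
w2: Box not p or p is T, p is T. ✓
w3: Box not p or p is T, p is T. ✓
w6: Box not p or p is F, p is F. ✗
w7: Box not p or p is T, p is T. ✓

{w2, w3, w7}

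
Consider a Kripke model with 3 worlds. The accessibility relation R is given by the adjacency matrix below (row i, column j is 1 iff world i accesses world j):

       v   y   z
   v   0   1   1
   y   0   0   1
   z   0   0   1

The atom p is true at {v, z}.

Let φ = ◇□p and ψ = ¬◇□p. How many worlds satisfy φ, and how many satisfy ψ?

For ◇□p:
v: successors {y, z}; □p there: y:T, z:T. ✓
y: successors {z}; □p there: z:T. ✓
z: successors {z}; □p there: z:T. ✓
— 3 worlds.
For ¬◇□p:
v: ◇□p is T. ✗
y: ◇□p is T. ✗
z: ◇□p is T. ✗
— 0 worlds.

3 and 0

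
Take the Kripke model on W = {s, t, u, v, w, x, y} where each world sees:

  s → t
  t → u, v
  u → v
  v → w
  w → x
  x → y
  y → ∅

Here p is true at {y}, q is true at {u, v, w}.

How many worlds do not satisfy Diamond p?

s: successors {t}; p there: t:F. ✗
t: successors {u, v}; p there: u:F, v:F. ✗
u: successors {v}; p there: v:F. ✗
v: successors {w}; p there: w:F. ✗
w: successors {x}; p there: x:F. ✗
x: successors {y}; p there: y:T. ✓
y: no successors, so Diamond p fails. ✗
Satisfying worlds: {x}.
So Diamond p fails at the other 6 worlds.

6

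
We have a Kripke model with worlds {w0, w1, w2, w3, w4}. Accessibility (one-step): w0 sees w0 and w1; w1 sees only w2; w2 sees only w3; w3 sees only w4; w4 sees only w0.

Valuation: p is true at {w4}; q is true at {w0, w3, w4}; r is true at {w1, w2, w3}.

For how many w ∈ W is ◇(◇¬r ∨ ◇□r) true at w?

4

w0: successors {w0, w1}; ◇¬r ∨ ◇□r there: w0:T, w1:T. ✓
w1: successors {w2}; ◇¬r ∨ ◇□r there: w2:F. ✗
w2: successors {w3}; ◇¬r ∨ ◇□r there: w3:T. ✓
w3: successors {w4}; ◇¬r ∨ ◇□r there: w4:T. ✓
w4: successors {w0}; ◇¬r ∨ ◇□r there: w0:T. ✓
Satisfying worlds: {w0, w2, w3, w4}.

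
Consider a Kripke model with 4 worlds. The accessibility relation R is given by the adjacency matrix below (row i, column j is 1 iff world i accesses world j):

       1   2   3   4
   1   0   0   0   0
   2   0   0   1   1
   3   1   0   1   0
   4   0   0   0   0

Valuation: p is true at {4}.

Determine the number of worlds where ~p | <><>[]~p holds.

1: ~p is T, <><>[]~p is F. ✓
2: ~p is T, <><>[]~p is T. ✓
3: ~p is T, <><>[]~p is T. ✓
4: ~p is F, <><>[]~p is F. ✗
Satisfying worlds: {1, 2, 3}.

3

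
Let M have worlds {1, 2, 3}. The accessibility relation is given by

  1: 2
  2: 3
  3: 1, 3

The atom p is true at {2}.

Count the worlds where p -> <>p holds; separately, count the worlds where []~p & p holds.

2 and 1

For p -> <>p:
1: p is F, <>p is T. ✓
2: p is T, <>p is F. ✗
3: p is F, <>p is F. ✓
— 2 worlds.
For []~p & p:
1: []~p is F, p is F. ✗
2: []~p is T, p is T. ✓
3: []~p is T, p is F. ✗
— 1 world.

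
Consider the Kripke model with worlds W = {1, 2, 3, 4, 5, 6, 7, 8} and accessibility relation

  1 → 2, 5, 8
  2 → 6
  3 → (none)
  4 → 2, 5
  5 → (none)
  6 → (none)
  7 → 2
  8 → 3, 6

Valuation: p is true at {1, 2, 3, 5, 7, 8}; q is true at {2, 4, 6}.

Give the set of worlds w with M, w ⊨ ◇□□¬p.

{1, 2, 4, 7, 8}

1: successors {2, 5, 8}; □□¬p there: 2:T, 5:T, 8:T. ✓
2: successors {6}; □□¬p there: 6:T. ✓
3: no successors, so ◇□□¬p fails. ✗
4: successors {2, 5}; □□¬p there: 2:T, 5:T. ✓
5: no successors, so ◇□□¬p fails. ✗
6: no successors, so ◇□□¬p fails. ✗
7: successors {2}; □□¬p there: 2:T. ✓
8: successors {3, 6}; □□¬p there: 3:T, 6:T. ✓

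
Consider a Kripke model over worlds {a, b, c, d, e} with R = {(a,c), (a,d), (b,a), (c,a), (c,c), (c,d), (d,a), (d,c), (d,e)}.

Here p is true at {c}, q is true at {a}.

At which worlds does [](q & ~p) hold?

{b, e}

a: successors {c, d}; q & ~p there: c:F, d:F. ✗
b: successors {a}; q & ~p there: a:T. ✓
c: successors {a, c, d}; q & ~p there: a:T, c:F, d:F. ✗
d: successors {a, c, e}; q & ~p there: a:T, c:F, e:F. ✗
e: no successors, so [](q & ~p) holds vacuously. ✓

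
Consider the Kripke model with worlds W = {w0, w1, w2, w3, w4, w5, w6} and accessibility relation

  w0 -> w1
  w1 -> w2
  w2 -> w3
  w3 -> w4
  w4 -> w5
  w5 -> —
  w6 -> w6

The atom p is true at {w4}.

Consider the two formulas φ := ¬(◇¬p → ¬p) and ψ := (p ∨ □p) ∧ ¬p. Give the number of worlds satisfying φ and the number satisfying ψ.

For ¬(◇¬p → ¬p):
w0: ◇¬p → ¬p is T. ✗
w1: ◇¬p → ¬p is T. ✗
w2: ◇¬p → ¬p is T. ✗
w3: ◇¬p → ¬p is T. ✗
w4: ◇¬p → ¬p is F. ✓
w5: ◇¬p → ¬p is T. ✗
w6: ◇¬p → ¬p is T. ✗
— 1 world.
For (p ∨ □p) ∧ ¬p:
w0: p ∨ □p is F, ¬p is T. ✗
w1: p ∨ □p is F, ¬p is T. ✗
w2: p ∨ □p is F, ¬p is T. ✗
w3: p ∨ □p is T, ¬p is T. ✓
w4: p ∨ □p is T, ¬p is F. ✗
w5: p ∨ □p is T, ¬p is T. ✓
w6: p ∨ □p is F, ¬p is T. ✗
— 2 worlds.

1 and 2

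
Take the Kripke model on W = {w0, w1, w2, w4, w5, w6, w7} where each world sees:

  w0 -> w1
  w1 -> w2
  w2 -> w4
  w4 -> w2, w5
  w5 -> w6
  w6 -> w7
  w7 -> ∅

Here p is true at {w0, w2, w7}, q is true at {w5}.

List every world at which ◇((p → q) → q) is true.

w0: successors {w1}; (p → q) → q there: w1:F. ✗
w1: successors {w2}; (p → q) → q there: w2:T. ✓
w2: successors {w4}; (p → q) → q there: w4:F. ✗
w4: successors {w2, w5}; (p → q) → q there: w2:T, w5:T. ✓
w5: successors {w6}; (p → q) → q there: w6:F. ✗
w6: successors {w7}; (p → q) → q there: w7:T. ✓
w7: no successors, so ◇((p → q) → q) fails. ✗

{w1, w4, w6}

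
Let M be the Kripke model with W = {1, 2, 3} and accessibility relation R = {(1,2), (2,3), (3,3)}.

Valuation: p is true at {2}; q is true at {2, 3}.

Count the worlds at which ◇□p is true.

0

1: successors {2}; □p there: 2:F. ✗
2: successors {3}; □p there: 3:F. ✗
3: successors {3}; □p there: 3:F. ✗
Satisfying worlds: ∅.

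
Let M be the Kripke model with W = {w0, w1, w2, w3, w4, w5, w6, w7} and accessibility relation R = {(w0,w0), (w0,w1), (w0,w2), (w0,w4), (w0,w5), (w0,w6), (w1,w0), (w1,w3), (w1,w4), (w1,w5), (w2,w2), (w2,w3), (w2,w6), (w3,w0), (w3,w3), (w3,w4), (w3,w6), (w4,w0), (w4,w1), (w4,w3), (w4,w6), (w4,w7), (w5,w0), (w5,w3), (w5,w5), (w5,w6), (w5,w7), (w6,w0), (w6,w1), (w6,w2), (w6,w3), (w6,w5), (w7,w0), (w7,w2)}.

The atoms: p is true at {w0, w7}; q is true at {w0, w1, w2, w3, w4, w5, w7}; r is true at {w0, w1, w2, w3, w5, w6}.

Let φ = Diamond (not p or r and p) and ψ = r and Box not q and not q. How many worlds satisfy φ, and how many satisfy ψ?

For Diamond (not p or r and p):
w0: successors {w0, w1, w2, w4, w5, w6}; not p or r and p there: w0:T, w1:T, w2:T, w4:T, w5:T, w6:T. ✓
w1: successors {w0, w3, w4, w5}; not p or r and p there: w0:T, w3:T, w4:T, w5:T. ✓
w2: successors {w2, w3, w6}; not p or r and p there: w2:T, w3:T, w6:T. ✓
w3: successors {w0, w3, w4, w6}; not p or r and p there: w0:T, w3:T, w4:T, w6:T. ✓
w4: successors {w0, w1, w3, w6, w7}; not p or r and p there: w0:T, w1:T, w3:T, w6:T, w7:F. ✓
w5: successors {w0, w3, w5, w6, w7}; not p or r and p there: w0:T, w3:T, w5:T, w6:T, w7:F. ✓
w6: successors {w0, w1, w2, w3, w5}; not p or r and p there: w0:T, w1:T, w2:T, w3:T, w5:T. ✓
w7: successors {w0, w2}; not p or r and p there: w0:T, w2:T. ✓
— 8 worlds.
For r and Box not q and not q:
w0: r is T, Box not q and not q is F. ✗
w1: r is T, Box not q and not q is F. ✗
w2: r is T, Box not q and not q is F. ✗
w3: r is T, Box not q and not q is F. ✗
w4: r is F, Box not q and not q is F. ✗
w5: r is T, Box not q and not q is F. ✗
w6: r is T, Box not q and not q is F. ✗
w7: r is F, Box not q and not q is F. ✗
— 0 worlds.

8 and 0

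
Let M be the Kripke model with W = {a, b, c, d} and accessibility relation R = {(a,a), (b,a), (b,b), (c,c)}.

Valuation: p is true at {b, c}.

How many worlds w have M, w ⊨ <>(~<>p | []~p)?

a: successors {a}; ~<>p | []~p there: a:T. ✓
b: successors {a, b}; ~<>p | []~p there: a:T, b:F. ✓
c: successors {c}; ~<>p | []~p there: c:F. ✗
d: no successors, so <>(~<>p | []~p) fails. ✗
Satisfying worlds: {a, b}.

2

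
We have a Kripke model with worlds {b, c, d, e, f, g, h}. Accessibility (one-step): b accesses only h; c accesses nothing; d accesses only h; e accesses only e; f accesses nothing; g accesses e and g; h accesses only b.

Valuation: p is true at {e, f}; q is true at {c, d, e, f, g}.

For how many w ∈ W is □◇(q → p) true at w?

b: successors {h}; ◇(q → p) there: h:T. ✓
c: no successors, so □◇(q → p) holds vacuously. ✓
d: successors {h}; ◇(q → p) there: h:T. ✓
e: successors {e}; ◇(q → p) there: e:T. ✓
f: no successors, so □◇(q → p) holds vacuously. ✓
g: successors {e, g}; ◇(q → p) there: e:T, g:T. ✓
h: successors {b}; ◇(q → p) there: b:T. ✓
Satisfying worlds: {b, c, d, e, f, g, h}.

7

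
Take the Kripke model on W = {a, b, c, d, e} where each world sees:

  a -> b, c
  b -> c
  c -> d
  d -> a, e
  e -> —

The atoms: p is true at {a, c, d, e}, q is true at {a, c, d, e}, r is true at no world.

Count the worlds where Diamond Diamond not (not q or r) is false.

a: successors {b, c}; Diamond not (not q or r) there: b:T, c:T. ✓
b: successors {c}; Diamond not (not q or r) there: c:T. ✓
c: successors {d}; Diamond not (not q or r) there: d:T. ✓
d: successors {a, e}; Diamond not (not q or r) there: a:T, e:F. ✓
e: no successors, so Diamond Diamond not (not q or r) fails. ✗
Satisfying worlds: {a, b, c, d}.
So Diamond Diamond not (not q or r) fails at the other 1 world.

1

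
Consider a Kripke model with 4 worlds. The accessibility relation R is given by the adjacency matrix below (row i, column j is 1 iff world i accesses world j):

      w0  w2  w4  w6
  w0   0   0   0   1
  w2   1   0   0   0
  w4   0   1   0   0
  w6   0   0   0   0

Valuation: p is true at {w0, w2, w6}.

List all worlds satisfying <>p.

w0: successors {w6}; p there: w6:T. ✓
w2: successors {w0}; p there: w0:T. ✓
w4: successors {w2}; p there: w2:T. ✓
w6: no successors, so <>p fails. ✗

{w0, w2, w4}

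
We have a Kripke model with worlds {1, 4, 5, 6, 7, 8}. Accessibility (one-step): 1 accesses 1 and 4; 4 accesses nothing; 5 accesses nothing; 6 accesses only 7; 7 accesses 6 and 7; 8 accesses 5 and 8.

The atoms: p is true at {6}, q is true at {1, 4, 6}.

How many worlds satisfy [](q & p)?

1: successors {1, 4}; q & p there: 1:F, 4:F. ✗
4: no successors, so [](q & p) holds vacuously. ✓
5: no successors, so [](q & p) holds vacuously. ✓
6: successors {7}; q & p there: 7:F. ✗
7: successors {6, 7}; q & p there: 6:T, 7:F. ✗
8: successors {5, 8}; q & p there: 5:F, 8:F. ✗
Satisfying worlds: {4, 5}.

2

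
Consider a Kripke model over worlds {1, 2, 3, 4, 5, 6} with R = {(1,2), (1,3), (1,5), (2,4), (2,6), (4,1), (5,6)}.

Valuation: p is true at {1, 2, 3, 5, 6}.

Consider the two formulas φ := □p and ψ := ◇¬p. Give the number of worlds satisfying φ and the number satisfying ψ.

For □p:
1: successors {2, 3, 5}; p there: 2:T, 3:T, 5:T. ✓
2: successors {4, 6}; p there: 4:F, 6:T. ✗
3: no successors, so □p holds vacuously. ✓
4: successors {1}; p there: 1:T. ✓
5: successors {6}; p there: 6:T. ✓
6: no successors, so □p holds vacuously. ✓
— 5 worlds.
For ◇¬p:
1: successors {2, 3, 5}; ¬p there: 2:F, 3:F, 5:F. ✗
2: successors {4, 6}; ¬p there: 4:T, 6:F. ✓
3: no successors, so ◇¬p fails. ✗
4: successors {1}; ¬p there: 1:F. ✗
5: successors {6}; ¬p there: 6:F. ✗
6: no successors, so ◇¬p fails. ✗
— 1 world.

5 and 1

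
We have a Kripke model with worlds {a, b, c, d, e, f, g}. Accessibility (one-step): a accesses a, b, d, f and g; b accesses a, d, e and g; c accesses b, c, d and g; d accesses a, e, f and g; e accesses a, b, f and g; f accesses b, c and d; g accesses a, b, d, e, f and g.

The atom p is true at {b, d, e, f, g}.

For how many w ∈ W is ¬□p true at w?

7

a: □p is F. ✓
b: □p is F. ✓
c: □p is F. ✓
d: □p is F. ✓
e: □p is F. ✓
f: □p is F. ✓
g: □p is F. ✓
Satisfying worlds: {a, b, c, d, e, f, g}.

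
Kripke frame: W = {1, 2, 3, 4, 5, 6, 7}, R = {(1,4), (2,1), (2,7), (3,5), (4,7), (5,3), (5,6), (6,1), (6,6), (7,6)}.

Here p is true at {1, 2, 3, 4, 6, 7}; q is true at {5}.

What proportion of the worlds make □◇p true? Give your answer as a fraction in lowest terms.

1: successors {4}; ◇p there: 4:T. ✓
2: successors {1, 7}; ◇p there: 1:T, 7:T. ✓
3: successors {5}; ◇p there: 5:T. ✓
4: successors {7}; ◇p there: 7:T. ✓
5: successors {3, 6}; ◇p there: 3:F, 6:T. ✗
6: successors {1, 6}; ◇p there: 1:T, 6:T. ✓
7: successors {6}; ◇p there: 6:T. ✓
That's 6 of 7 worlds, so 6/7.

6/7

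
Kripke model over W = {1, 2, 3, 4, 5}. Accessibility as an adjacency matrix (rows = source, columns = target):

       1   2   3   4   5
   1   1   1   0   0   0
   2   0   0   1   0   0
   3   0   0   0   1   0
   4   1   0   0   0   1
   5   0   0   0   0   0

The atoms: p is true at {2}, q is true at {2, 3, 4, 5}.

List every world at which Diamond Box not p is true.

{1, 2, 3, 4}

1: successors {1, 2}; Box not p there: 1:F, 2:T. ✓
2: successors {3}; Box not p there: 3:T. ✓
3: successors {4}; Box not p there: 4:T. ✓
4: successors {1, 5}; Box not p there: 1:F, 5:T. ✓
5: no successors, so Diamond Box not p fails. ✗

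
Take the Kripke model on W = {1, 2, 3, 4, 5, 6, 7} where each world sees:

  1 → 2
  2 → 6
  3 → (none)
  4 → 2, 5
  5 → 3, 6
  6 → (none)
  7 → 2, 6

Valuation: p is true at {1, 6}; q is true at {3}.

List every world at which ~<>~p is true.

1: <>~p is T. ✗
2: <>~p is F. ✓
3: <>~p is F. ✓
4: <>~p is T. ✗
5: <>~p is T. ✗
6: <>~p is F. ✓
7: <>~p is T. ✗

{2, 3, 6}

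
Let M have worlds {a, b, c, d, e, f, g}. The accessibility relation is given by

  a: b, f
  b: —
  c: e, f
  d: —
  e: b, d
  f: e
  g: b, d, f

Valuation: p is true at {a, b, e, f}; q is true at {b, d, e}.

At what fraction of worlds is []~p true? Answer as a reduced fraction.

2/7

a: successors {b, f}; ~p there: b:F, f:F. ✗
b: no successors, so []~p holds vacuously. ✓
c: successors {e, f}; ~p there: e:F, f:F. ✗
d: no successors, so []~p holds vacuously. ✓
e: successors {b, d}; ~p there: b:F, d:T. ✗
f: successors {e}; ~p there: e:F. ✗
g: successors {b, d, f}; ~p there: b:F, d:T, f:F. ✗
That's 2 of 7 worlds, so 2/7.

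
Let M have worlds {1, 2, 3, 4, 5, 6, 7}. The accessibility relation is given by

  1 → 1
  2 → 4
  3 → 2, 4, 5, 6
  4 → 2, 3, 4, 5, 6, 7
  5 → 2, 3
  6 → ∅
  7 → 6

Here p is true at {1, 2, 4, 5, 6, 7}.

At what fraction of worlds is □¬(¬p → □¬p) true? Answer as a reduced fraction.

1/7

1: successors {1}; ¬(¬p → □¬p) there: 1:F. ✗
2: successors {4}; ¬(¬p → □¬p) there: 4:F. ✗
3: successors {2, 4, 5, 6}; ¬(¬p → □¬p) there: 2:F, 4:F, 5:F, 6:F. ✗
4: successors {2, 3, 4, 5, 6, 7}; ¬(¬p → □¬p) there: 2:F, 3:T, 4:F, 5:F, 6:F, 7:F. ✗
5: successors {2, 3}; ¬(¬p → □¬p) there: 2:F, 3:T. ✗
6: no successors, so □¬(¬p → □¬p) holds vacuously. ✓
7: successors {6}; ¬(¬p → □¬p) there: 6:F. ✗
That's 1 of 7 worlds, so 1/7.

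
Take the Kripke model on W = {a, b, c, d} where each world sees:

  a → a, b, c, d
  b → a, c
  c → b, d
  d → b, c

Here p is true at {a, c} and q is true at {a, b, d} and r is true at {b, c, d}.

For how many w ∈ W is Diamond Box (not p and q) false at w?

a: successors {a, b, c, d}; Box (not p and q) there: a:F, b:F, c:T, d:F. ✓
b: successors {a, c}; Box (not p and q) there: a:F, c:T. ✓
c: successors {b, d}; Box (not p and q) there: b:F, d:F. ✗
d: successors {b, c}; Box (not p and q) there: b:F, c:T. ✓
Satisfying worlds: {a, b, d}.
So Diamond Box (not p and q) fails at the other 1 world.

1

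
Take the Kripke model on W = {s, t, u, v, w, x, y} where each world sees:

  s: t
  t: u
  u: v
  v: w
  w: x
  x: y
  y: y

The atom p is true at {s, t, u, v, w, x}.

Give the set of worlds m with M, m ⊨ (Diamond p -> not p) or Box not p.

s: Diamond p -> not p is F, Box not p is F. ✗
t: Diamond p -> not p is F, Box not p is F. ✗
u: Diamond p -> not p is F, Box not p is F. ✗
v: Diamond p -> not p is F, Box not p is F. ✗
w: Diamond p -> not p is F, Box not p is F. ✗
x: Diamond p -> not p is T, Box not p is T. ✓
y: Diamond p -> not p is T, Box not p is T. ✓

{x, y}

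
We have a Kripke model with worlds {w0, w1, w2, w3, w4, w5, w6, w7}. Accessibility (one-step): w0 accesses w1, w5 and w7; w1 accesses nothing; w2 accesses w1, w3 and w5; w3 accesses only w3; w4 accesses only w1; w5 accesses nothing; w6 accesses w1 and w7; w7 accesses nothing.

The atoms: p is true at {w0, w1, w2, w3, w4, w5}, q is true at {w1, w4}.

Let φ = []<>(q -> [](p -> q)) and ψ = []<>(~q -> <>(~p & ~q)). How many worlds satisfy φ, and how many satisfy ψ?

4 and 3

For []<>(q -> [](p -> q)):
w0: successors {w1, w5, w7}; <>(q -> [](p -> q)) there: w1:F, w5:F, w7:F. ✗
w1: no successors, so []<>(q -> [](p -> q)) holds vacuously. ✓
w2: successors {w1, w3, w5}; <>(q -> [](p -> q)) there: w1:F, w3:T, w5:F. ✗
w3: successors {w3}; <>(q -> [](p -> q)) there: w3:T. ✓
w4: successors {w1}; <>(q -> [](p -> q)) there: w1:F. ✗
w5: no successors, so []<>(q -> [](p -> q)) holds vacuously. ✓
w6: successors {w1, w7}; <>(q -> [](p -> q)) there: w1:F, w7:F. ✗
w7: no successors, so []<>(q -> [](p -> q)) holds vacuously. ✓
— 4 worlds.
For []<>(~q -> <>(~p & ~q)):
w0: successors {w1, w5, w7}; <>(~q -> <>(~p & ~q)) there: w1:F, w5:F, w7:F. ✗
w1: no successors, so []<>(~q -> <>(~p & ~q)) holds vacuously. ✓
w2: successors {w1, w3, w5}; <>(~q -> <>(~p & ~q)) there: w1:F, w3:F, w5:F. ✗
w3: successors {w3}; <>(~q -> <>(~p & ~q)) there: w3:F. ✗
w4: successors {w1}; <>(~q -> <>(~p & ~q)) there: w1:F. ✗
w5: no successors, so []<>(~q -> <>(~p & ~q)) holds vacuously. ✓
w6: successors {w1, w7}; <>(~q -> <>(~p & ~q)) there: w1:F, w7:F. ✗
w7: no successors, so []<>(~q -> <>(~p & ~q)) holds vacuously. ✓
— 3 worlds.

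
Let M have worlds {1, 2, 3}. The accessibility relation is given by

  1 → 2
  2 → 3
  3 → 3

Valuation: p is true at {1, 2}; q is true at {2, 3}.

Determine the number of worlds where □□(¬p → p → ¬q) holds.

1: successors {2}; □(¬p → p → ¬q) there: 2:T. ✓
2: successors {3}; □(¬p → p → ¬q) there: 3:T. ✓
3: successors {3}; □(¬p → p → ¬q) there: 3:T. ✓
Satisfying worlds: {1, 2, 3}.

3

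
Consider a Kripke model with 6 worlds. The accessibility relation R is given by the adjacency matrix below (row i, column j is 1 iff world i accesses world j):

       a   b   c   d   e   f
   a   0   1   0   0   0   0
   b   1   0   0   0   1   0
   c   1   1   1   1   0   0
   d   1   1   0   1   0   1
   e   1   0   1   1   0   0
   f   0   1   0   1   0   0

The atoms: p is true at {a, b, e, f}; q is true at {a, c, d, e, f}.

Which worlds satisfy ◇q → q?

a: ◇q is F, q is T. ✓
b: ◇q is T, q is F. ✗
c: ◇q is T, q is T. ✓
d: ◇q is T, q is T. ✓
e: ◇q is T, q is T. ✓
f: ◇q is T, q is T. ✓

{a, c, d, e, f}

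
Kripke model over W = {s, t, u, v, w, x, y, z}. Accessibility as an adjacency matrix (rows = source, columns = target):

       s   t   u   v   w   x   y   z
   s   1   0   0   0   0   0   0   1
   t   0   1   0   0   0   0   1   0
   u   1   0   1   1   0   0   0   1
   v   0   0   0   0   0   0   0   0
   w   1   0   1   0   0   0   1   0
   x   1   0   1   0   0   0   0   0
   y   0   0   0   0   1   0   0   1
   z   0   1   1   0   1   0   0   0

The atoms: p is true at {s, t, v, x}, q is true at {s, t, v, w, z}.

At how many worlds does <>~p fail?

s: successors {s, z}; ~p there: s:F, z:T. ✓
t: successors {t, y}; ~p there: t:F, y:T. ✓
u: successors {s, u, v, z}; ~p there: s:F, u:T, v:F, z:T. ✓
v: no successors, so <>~p fails. ✗
w: successors {s, u, y}; ~p there: s:F, u:T, y:T. ✓
x: successors {s, u}; ~p there: s:F, u:T. ✓
y: successors {w, z}; ~p there: w:T, z:T. ✓
z: successors {t, u, w}; ~p there: t:F, u:T, w:T. ✓
Satisfying worlds: {s, t, u, w, x, y, z}.
So <>~p fails at the other 1 world.

1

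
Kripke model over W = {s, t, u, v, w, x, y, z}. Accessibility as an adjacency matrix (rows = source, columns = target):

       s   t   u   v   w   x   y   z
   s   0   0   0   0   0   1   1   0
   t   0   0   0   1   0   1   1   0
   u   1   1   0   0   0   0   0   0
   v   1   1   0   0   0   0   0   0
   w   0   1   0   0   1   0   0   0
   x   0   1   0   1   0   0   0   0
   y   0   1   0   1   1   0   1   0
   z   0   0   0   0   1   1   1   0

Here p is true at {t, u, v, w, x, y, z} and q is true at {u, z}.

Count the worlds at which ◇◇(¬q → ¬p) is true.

3

s: successors {x, y}; ◇(¬q → ¬p) there: x:F, y:F. ✗
t: successors {v, x, y}; ◇(¬q → ¬p) there: v:T, x:F, y:F. ✓
u: successors {s, t}; ◇(¬q → ¬p) there: s:F, t:F. ✗
v: successors {s, t}; ◇(¬q → ¬p) there: s:F, t:F. ✗
w: successors {t, w}; ◇(¬q → ¬p) there: t:F, w:F. ✗
x: successors {t, v}; ◇(¬q → ¬p) there: t:F, v:T. ✓
y: successors {t, v, w, y}; ◇(¬q → ¬p) there: t:F, v:T, w:F, y:F. ✓
z: successors {w, x, y}; ◇(¬q → ¬p) there: w:F, x:F, y:F. ✗
Satisfying worlds: {t, x, y}.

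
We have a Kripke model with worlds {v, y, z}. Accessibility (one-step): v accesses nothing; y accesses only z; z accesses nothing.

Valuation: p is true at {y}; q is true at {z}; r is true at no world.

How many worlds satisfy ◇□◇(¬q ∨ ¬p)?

1

v: no successors, so ◇□◇(¬q ∨ ¬p) fails. ✗
y: successors {z}; □◇(¬q ∨ ¬p) there: z:T. ✓
z: no successors, so ◇□◇(¬q ∨ ¬p) fails. ✗
Satisfying worlds: {y}.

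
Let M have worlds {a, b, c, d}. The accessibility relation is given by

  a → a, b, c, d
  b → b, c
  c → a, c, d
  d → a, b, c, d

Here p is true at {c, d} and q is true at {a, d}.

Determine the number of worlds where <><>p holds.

4

a: successors {a, b, c, d}; <>p there: a:T, b:T, c:T, d:T. ✓
b: successors {b, c}; <>p there: b:T, c:T. ✓
c: successors {a, c, d}; <>p there: a:T, c:T, d:T. ✓
d: successors {a, b, c, d}; <>p there: a:T, b:T, c:T, d:T. ✓
Satisfying worlds: {a, b, c, d}.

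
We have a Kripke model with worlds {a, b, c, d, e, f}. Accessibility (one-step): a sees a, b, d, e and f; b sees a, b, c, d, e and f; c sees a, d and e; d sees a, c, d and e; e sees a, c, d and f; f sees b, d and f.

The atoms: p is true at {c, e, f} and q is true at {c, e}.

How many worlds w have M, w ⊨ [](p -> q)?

a: successors {a, b, d, e, f}; p -> q there: a:T, b:T, d:T, e:T, f:F. ✗
b: successors {a, b, c, d, e, f}; p -> q there: a:T, b:T, c:T, d:T, e:T, f:F. ✗
c: successors {a, d, e}; p -> q there: a:T, d:T, e:T. ✓
d: successors {a, c, d, e}; p -> q there: a:T, c:T, d:T, e:T. ✓
e: successors {a, c, d, f}; p -> q there: a:T, c:T, d:T, f:F. ✗
f: successors {b, d, f}; p -> q there: b:T, d:T, f:F. ✗
Satisfying worlds: {c, d}.

2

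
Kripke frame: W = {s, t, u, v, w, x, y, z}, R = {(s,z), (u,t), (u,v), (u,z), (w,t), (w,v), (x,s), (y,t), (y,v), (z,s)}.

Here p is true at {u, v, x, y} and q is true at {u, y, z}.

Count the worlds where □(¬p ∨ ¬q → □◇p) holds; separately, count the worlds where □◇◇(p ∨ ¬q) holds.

For □(¬p ∨ ¬q → □◇p):
s: successors {z}; ¬p ∨ ¬q → □◇p there: z:F. ✗
t: no successors, so □(¬p ∨ ¬q → □◇p) holds vacuously. ✓
u: successors {t, v, z}; ¬p ∨ ¬q → □◇p there: t:T, v:T, z:F. ✗
v: no successors, so □(¬p ∨ ¬q → □◇p) holds vacuously. ✓
w: successors {t, v}; ¬p ∨ ¬q → □◇p there: t:T, v:T. ✓
x: successors {s}; ¬p ∨ ¬q → □◇p there: s:F. ✗
y: successors {t, v}; ¬p ∨ ¬q → □◇p there: t:T, v:T. ✓
z: successors {s}; ¬p ∨ ¬q → □◇p there: s:F. ✗
— 4 worlds.
For □◇◇(p ∨ ¬q):
s: successors {z}; ◇◇(p ∨ ¬q) there: z:F. ✗
t: no successors, so □◇◇(p ∨ ¬q) holds vacuously. ✓
u: successors {t, v, z}; ◇◇(p ∨ ¬q) there: t:F, v:F, z:F. ✗
v: no successors, so □◇◇(p ∨ ¬q) holds vacuously. ✓
w: successors {t, v}; ◇◇(p ∨ ¬q) there: t:F, v:F. ✗
x: successors {s}; ◇◇(p ∨ ¬q) there: s:T. ✓
y: successors {t, v}; ◇◇(p ∨ ¬q) there: t:F, v:F. ✗
z: successors {s}; ◇◇(p ∨ ¬q) there: s:T. ✓
— 4 worlds.

4 and 4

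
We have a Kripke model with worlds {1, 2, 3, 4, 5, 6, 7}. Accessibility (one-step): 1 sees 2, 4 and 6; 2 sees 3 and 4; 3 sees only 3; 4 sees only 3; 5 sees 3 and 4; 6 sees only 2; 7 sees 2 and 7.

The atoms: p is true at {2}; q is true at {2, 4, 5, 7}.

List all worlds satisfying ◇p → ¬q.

{1, 2, 3, 4, 5, 6}

1: ◇p is T, ¬q is T. ✓
2: ◇p is F, ¬q is F. ✓
3: ◇p is F, ¬q is T. ✓
4: ◇p is F, ¬q is F. ✓
5: ◇p is F, ¬q is F. ✓
6: ◇p is T, ¬q is T. ✓
7: ◇p is T, ¬q is F. ✗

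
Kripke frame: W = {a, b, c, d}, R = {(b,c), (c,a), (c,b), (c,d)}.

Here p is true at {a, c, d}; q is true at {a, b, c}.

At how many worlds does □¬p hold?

2

a: no successors, so □¬p holds vacuously. ✓
b: successors {c}; ¬p there: c:F. ✗
c: successors {a, b, d}; ¬p there: a:F, b:T, d:F. ✗
d: no successors, so □¬p holds vacuously. ✓
Satisfying worlds: {a, d}.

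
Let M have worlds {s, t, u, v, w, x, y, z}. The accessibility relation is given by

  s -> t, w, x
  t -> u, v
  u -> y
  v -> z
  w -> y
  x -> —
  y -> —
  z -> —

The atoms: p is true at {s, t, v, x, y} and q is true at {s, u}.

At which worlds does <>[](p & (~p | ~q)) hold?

{s, t, u, v, w}

s: successors {t, w, x}; [](p & (~p | ~q)) there: t:F, w:T, x:T. ✓
t: successors {u, v}; [](p & (~p | ~q)) there: u:T, v:F. ✓
u: successors {y}; [](p & (~p | ~q)) there: y:T. ✓
v: successors {z}; [](p & (~p | ~q)) there: z:T. ✓
w: successors {y}; [](p & (~p | ~q)) there: y:T. ✓
x: no successors, so <>[](p & (~p | ~q)) fails. ✗
y: no successors, so <>[](p & (~p | ~q)) fails. ✗
z: no successors, so <>[](p & (~p | ~q)) fails. ✗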